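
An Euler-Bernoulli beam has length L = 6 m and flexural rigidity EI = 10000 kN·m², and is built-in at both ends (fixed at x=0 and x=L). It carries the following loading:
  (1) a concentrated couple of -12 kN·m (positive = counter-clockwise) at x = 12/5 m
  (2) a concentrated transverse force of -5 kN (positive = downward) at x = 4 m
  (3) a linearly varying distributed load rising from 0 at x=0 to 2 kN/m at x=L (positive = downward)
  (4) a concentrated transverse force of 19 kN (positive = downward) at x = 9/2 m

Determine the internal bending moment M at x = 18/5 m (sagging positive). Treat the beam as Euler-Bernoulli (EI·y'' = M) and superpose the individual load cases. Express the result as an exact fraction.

Load 1 — applied couple M₀=-12 kN·m at a=12/5 m (b=L-a=18/5):
  M_1 = R_Ax - M_A - M₀  [x>a] with R_A=-72/25, M_A=-36/25 = (-72/25)·(18/5) - (-36/25) - (-12) = 384/125 kN·m
Load 2 — point force P=-5 kN at a=4 m (b=L-a=2):
  M_2 = Pb²(3a+b)x/L³ - Pab²/L²  [x≤a] = (-5)·2²·(3·4+2)·(18/5)/6³ - (-5)·4·2²/6² = -22/9 kN·m
Load 3 — triangular load w₀=2 kN/m (0→w₀ over full span):
  M_3 = 3w₀Lx/20 - w₀L²/30 - w₀x³/(6L) = 3·2·6·(18/5)/20 - 2·6²/30 - 2·(18/5)³/(6·6) = 186/125 kN·m
Load 4 — point force P=19 kN at a=9/2 m (b=L-a=3/2):
  M_4 = Pb²(3a+b)x/L³ - Pab²/L²  [x≤a] = 19·(3/2)²·(3·(9/2)+(3/2))·(18/5)/6³ - 19·(9/2)·(3/2)²/6² = 171/32 kN·m
Superposition: M = Σ M_i = 53707/7200 kN·m ≈ 7.459306 kN·m

M(18/5) = 53707/7200 kN·m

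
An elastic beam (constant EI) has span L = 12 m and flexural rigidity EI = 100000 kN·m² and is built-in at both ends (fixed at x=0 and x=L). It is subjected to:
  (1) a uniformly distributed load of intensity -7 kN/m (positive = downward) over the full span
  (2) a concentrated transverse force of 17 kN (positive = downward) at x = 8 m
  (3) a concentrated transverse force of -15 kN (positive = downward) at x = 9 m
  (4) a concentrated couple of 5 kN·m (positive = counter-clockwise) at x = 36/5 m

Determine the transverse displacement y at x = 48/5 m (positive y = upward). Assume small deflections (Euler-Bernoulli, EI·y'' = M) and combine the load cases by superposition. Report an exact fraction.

y(48/5) = 528329/375000000 m

Load 1 — uniform load w=-7 kN/m over full span:
  y_1 = -wx²(L-x)²/(24EI) = -(-7)·(48/5)²·(12-(48/5))²/(24·100000) = 3024/1953125 m
Load 2 — point force P=17 kN at a=8 m (b=L-a=4):
  y_2 = -Pa²(L-x)²(3bL-(3b+a)(L-x))/(6L³EI)  [x>a] = -17·8²·(12-(48/5))²·(3·4·12-(3·4+8)·(12-(48/5)))/(6·12³·100000) = -136/234375 m
Load 3 — point force P=-15 kN at a=9 m (b=L-a=3):
  y_3 = -Pa²(L-x)²(3bL-(3b+a)(L-x))/(6L³EI)  [x>a] = -(-15)·9²·(12-(48/5))²·(3·3·12-(3·3+9)·(12-(48/5)))/(6·12³·100000) = 2187/5000000 m
Load 4 — applied couple M₀=5 kN·m at a=36/5 m (b=L-a=24/5):
  y_4 = (R_Ax³/6 - M_Ax²/2 - M₀(x-a)²/2)/EI  [x>a] with R_A=3/5, M_A=8/5 = ((3/5)·(48/5)³/6 - (8/5)·(48/5)²/2 - 5·((48/5)-(36/5))²/2)/100000 = 27/7812500 m
Superposition: y = Σ y_i = 528329/375000000 m ≈ 0.001409 m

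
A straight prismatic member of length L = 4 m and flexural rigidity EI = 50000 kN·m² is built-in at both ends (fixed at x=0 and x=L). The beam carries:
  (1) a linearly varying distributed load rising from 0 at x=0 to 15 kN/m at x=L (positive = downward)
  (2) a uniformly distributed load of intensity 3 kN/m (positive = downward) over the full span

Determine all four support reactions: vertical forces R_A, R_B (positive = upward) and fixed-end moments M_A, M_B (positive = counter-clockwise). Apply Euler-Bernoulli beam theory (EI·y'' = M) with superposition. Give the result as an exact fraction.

R_A = 15 kN, M_A = 12 kN·m, R_B = 27 kN, M_B = -16 kN·m

Load 1 — triangular load w₀=15 kN/m (0→w₀ over full span):
  R_A = 3w₀L/20 = 3·15·4/20 = 9 kN
  M_A = w₀L²/30 = 15·4²/30 = 8 kN·m
  R_B = 7w₀L/20 = 7·15·4/20 = 21 kN
  M_B = -w₀L²/20 = -15·4²/20 = -12 kN·m
Load 2 — uniform load w=3 kN/m over full span:
  R_A = wL/2 = 3·4/2 = 6 kN
  M_A = wL²/12 = 3·4²/12 = 4 kN·m
  R_B = wL/2 = 3·4/2 = 6 kN
  M_B = -wL²/12 = -3·4²/12 = -4 kN·m
Superposition: R_A = 15 kN, M_A = 12 kN·m, R_B = 27 kN, M_B = -16 kN·m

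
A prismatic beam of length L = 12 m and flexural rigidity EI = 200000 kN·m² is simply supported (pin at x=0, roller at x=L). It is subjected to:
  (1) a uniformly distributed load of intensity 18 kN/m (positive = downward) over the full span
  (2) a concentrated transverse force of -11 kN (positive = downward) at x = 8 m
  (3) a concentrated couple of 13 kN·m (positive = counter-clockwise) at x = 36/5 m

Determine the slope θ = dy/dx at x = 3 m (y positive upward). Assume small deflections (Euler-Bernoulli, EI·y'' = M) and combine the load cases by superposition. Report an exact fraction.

Load 1 — uniform load w=18 kN/m over full span:
  θ_1 = -w(L³-6Lx²+4x³)/(24EI) = -18·(12³-6·12·3²+4·3³)/(24·200000) = -891/200000 rad
Load 2 — point force P=-11 kN at a=8 m (b=L-a=4):
  θ_2 = -Pb(L²-b²-3x²)/(6LEI)  [x≤a] = -(-11)·4·(12²-4²-3·3²)/(6·12·200000) = 1111/3600000 rad
Load 3 — applied couple M₀=13 kN·m at a=36/5 m (b=L-a=24/5):
  θ_3 = (M₀x²/(2L)+C₁)/EI  [x≤a] with C₁=M₀(3b²-L²)/(6L)=-338/25 = (13·3²/(2·12)+(-338/25))/200000 = -1729/40000000 rad
Superposition: θ = Σ θ_i = -1508261/360000000 rad ≈ -0.004190 rad

θ(3) = -1508261/360000000 rad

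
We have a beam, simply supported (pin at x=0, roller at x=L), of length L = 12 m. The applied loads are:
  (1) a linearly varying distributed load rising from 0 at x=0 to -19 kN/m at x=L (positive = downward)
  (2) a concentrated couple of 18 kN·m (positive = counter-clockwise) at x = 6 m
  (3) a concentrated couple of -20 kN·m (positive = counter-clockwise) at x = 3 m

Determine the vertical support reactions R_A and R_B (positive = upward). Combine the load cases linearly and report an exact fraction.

R_A = -229/6 kN, R_B = -455/6 kN

Load 1 — triangular load w₀=-19 kN/m (0→w₀ over full span):
  R_A = w₀L/6 = (-19)·12/6 = -38 kN
  R_B = w₀L/3 = (-19)·12/3 = -76 kN
Load 2 — applied couple M₀=18 kN·m at a=6 m (b=L-a=6):
  R_A = M₀/L = 18/12 = 3/2 kN
  R_B = -M₀/L = -18/12 = -3/2 kN
Load 3 — applied couple M₀=-20 kN·m at a=3 m (b=L-a=9):
  R_A = M₀/L = (-20)/12 = -5/3 kN
  R_B = -M₀/L = -(-20)/12 = 5/3 kN
Superposition: R_A = -229/6 kN, R_B = -455/6 kN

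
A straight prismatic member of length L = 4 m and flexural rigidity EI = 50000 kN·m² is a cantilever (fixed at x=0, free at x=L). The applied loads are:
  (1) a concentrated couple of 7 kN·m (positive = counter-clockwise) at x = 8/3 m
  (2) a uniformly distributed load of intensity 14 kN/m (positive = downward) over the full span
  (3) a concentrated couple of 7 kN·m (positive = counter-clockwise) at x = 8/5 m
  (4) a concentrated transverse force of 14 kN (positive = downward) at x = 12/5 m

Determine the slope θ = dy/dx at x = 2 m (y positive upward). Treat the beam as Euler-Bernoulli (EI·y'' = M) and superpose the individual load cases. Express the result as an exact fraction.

θ(2) = -217/75000 rad

Load 1 — applied couple M₀=7 kN·m at a=8/3 m (b=L-a=4/3):
  θ_1 = M₀x/EI  [x≤a] = 7·2/50000 = 7/25000 rad
Load 2 — uniform load w=14 kN/m over full span:
  θ_2 = -wx(x²-3Lx+3L²)/(6EI) = -14·2·(2²-3·4·2+3·4²)/(6·50000) = -49/18750 rad
Load 3 — applied couple M₀=7 kN·m at a=8/5 m (b=L-a=12/5):
  θ_3 = M₀a/EI  [x>a] = 7·(8/5)/50000 = 7/31250 rad
Load 4 — point force P=14 kN at a=12/5 m (b=L-a=8/5):
  θ_4 = -Px(2a-x)/(2EI)  [x≤a] = -14·2·(2·(12/5)-2)/(2·50000) = -49/62500 rad
Superposition: θ = Σ θ_i = -217/75000 rad ≈ -0.002893 rad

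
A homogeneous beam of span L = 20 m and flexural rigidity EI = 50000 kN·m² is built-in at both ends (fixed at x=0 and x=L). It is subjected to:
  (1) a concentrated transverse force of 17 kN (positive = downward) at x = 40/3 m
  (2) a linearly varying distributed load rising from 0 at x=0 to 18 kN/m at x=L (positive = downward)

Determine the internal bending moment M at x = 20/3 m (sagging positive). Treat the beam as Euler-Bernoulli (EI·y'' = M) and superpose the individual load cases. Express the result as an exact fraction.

Load 1 — point force P=17 kN at a=40/3 m (b=L-a=20/3):
  M_1 = Pb²(3a+b)x/L³ - Pab²/L²  [x≤a] = 17·(20/3)²·(3·(40/3)+(20/3))·(20/3)/20³ - 17·(40/3)·(20/3)²/20² = 340/81 kN·m
Load 2 — triangular load w₀=18 kN/m (0→w₀ over full span):
  M_2 = 3w₀Lx/20 - w₀L²/30 - w₀x³/(6L) = 3·18·20·(20/3)/20 - 18·20²/30 - 18·(20/3)³/(6·20) = 680/9 kN·m
Superposition: M = Σ M_i = 6460/81 kN·m ≈ 79.753086 kN·m

M(20/3) = 6460/81 kN·m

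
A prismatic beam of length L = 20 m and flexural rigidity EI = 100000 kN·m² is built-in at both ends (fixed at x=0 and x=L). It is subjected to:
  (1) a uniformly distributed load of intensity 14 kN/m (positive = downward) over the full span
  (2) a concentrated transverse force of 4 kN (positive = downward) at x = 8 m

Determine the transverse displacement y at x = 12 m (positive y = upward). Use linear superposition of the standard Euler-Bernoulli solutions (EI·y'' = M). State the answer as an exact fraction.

y(12) = -64472/1171875 m

Load 1 — uniform load w=14 kN/m over full span:
  y_1 = -wx²(L-x)²/(24EI) = -14·12²·(20-12)²/(24·100000) = -168/3125 m
Load 2 — point force P=4 kN at a=8 m (b=L-a=12):
  y_2 = -Pa²(L-x)²(3bL-(3b+a)(L-x))/(6L³EI)  [x>a] = -4·8²·(20-12)²·(3·12·20-(3·12+8)·(20-12))/(6·20³·100000) = -1472/1171875 m
Superposition: y = Σ y_i = -64472/1171875 m ≈ -0.055016 m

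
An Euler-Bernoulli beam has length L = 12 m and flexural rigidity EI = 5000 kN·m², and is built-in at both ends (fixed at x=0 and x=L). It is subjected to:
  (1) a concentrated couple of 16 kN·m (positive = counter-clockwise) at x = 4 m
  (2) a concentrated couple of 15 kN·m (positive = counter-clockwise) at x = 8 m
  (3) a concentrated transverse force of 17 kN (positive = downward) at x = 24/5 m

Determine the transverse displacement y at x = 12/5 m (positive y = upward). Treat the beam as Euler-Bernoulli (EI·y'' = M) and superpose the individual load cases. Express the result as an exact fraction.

Load 1 — applied couple M₀=16 kN·m at a=4 m (b=L-a=8):
  y_1 = (R_Ax³/6 - M_Ax²/2)/EI  [x≤a] with R_A=16/9, M_A=0 = ((16/9)·(12/5)³/6 - 0·(12/5)²/2)/5000 = 64/78125 m
Load 2 — applied couple M₀=15 kN·m at a=8 m (b=L-a=4):
  y_2 = (R_Ax³/6 - M_Ax²/2)/EI  [x≤a] with R_A=5/3, M_A=5 = ((5/3)·(12/5)³/6 - 5·(12/5)²/2)/5000 = -33/15625 m
Load 3 — point force P=17 kN at a=24/5 m (b=L-a=36/5):
  y_3 = -Pb²x²(3aL-(3a+b)x)/(6L³EI)  [x≤a] = -17·(36/5)²·(12/5)²·(3·(24/5)·12-(3·(24/5)+(36/5))·(12/5))/(6·12³·5000) = -115668/9765625 m
Superposition: y = Σ y_i = -128293/9765625 m ≈ -0.013137 m

y(12/5) = -128293/9765625 m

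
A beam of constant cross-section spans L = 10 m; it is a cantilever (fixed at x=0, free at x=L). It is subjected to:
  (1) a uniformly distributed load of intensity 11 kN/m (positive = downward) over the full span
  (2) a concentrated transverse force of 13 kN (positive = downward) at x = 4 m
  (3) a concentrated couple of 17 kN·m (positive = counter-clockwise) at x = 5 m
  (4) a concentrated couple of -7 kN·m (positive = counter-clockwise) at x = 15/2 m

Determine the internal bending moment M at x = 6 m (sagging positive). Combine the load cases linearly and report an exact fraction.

Load 1 — uniform load w=11 kN/m over full span:
  M_1 = -w(L-x)²/2 = -11·(10-6)²/2 = -88 kN·m
Load 2 — point force P=13 kN at a=4 m (b=L-a=6):
  M_2 = 0  [x>a] = 0 kN·m
Load 3 — applied couple M₀=17 kN·m at a=5 m (b=L-a=5):
  M_3 = 0  [x>a] = 0 kN·m
Load 4 — applied couple M₀=-7 kN·m at a=15/2 m (b=L-a=5/2):
  M_4 = M₀  [x≤a] = (-7) = -7 kN·m
Superposition: M = Σ M_i = -95 kN·m ≈ -95.000000 kN·m

M(6) = -95 kN·m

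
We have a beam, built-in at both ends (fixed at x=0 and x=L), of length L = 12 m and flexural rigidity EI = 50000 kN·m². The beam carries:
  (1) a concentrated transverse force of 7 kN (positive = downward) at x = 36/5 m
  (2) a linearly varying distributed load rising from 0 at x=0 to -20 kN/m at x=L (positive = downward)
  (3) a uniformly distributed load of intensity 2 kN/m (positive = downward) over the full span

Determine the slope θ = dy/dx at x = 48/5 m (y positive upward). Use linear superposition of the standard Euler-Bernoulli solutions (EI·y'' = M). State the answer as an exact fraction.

θ(48/5) = -40563/19531250 rad

Load 1 — point force P=7 kN at a=36/5 m (b=L-a=24/5):
  θ_1 = Pa²(L-x)(2bL-(3b+a)(L-x))/(2L³EI)  [x>a] = 7·(36/5)²·(12-(48/5))·(2·(24/5)·12-(3·(24/5)+(36/5))·(12-(48/5)))/(2·12³·50000) = 6237/19531250 rad
Load 2 — triangular load w₀=-20 kN/m (0→w₀ over full span):
  θ_2 = -w₀(2x(L-x)(L-2x)(x+2L)+x²(L-x)²)/(120LEI) = -(-20)·(2·(48/5)·(12-(48/5))·(12-2·(48/5))·((48/5)+2·12)+(48/5)²·(12-(48/5))²)/(120·12·50000) = -1152/390625 rad
Load 3 — uniform load w=2 kN/m over full span:
  θ_3 = -wx(L-x)(L-2x)/(12EI) = -2·(48/5)·(12-(48/5))·(12-2·(48/5))/(12·50000) = 216/390625 rad
Superposition: θ = Σ θ_i = -40563/19531250 rad ≈ -0.002077 rad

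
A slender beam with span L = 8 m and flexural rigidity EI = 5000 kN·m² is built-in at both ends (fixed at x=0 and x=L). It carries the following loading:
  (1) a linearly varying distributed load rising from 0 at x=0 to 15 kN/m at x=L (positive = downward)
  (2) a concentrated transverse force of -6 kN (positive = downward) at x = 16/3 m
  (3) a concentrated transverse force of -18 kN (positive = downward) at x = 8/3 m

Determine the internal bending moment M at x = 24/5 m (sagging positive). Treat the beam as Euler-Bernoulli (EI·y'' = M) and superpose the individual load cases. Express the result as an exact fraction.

Load 1 — triangular load w₀=15 kN/m (0→w₀ over full span):
  M_1 = 3w₀Lx/20 - w₀L²/30 - w₀x³/(6L) = 3·15·8·(24/5)/20 - 15·8²/30 - 15·(24/5)³/(6·8) = 496/25 kN·m
Load 2 — point force P=-6 kN at a=16/3 m (b=L-a=8/3):
  M_2 = Pb²(3a+b)x/L³ - Pab²/L²  [x≤a] = (-6)·(8/3)²·(3·(16/3)+(8/3))·(24/5)/8³ - (-6)·(16/3)·(8/3)²/8² = -176/45 kN·m
Load 3 — point force P=-18 kN at a=8/3 m (b=L-a=16/3):
  M_3 = Pa²(a+3b)(L-x)/L³ - Pa²b/L²  [x>a] = (-18)·(8/3)²·((8/3)+3·(16/3))·(8-(24/5))/8³ - (-18)·(8/3)²·(16/3)/8² = -64/15 kN·m
Superposition: M = Σ M_i = 2624/225 kN·m ≈ 11.662222 kN·m

M(24/5) = 2624/225 kN·m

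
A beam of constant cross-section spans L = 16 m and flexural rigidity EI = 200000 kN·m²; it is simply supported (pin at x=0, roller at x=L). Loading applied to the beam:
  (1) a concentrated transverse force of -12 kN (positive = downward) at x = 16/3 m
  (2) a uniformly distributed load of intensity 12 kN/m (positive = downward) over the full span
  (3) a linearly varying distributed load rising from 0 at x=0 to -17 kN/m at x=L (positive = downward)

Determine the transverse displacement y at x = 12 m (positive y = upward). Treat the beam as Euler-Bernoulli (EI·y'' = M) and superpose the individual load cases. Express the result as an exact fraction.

y(12) = -4513/675000 m

Load 1 — point force P=-12 kN at a=16/3 m (b=L-a=32/3):
  y_1 = -Pa(L-x)(2Lx-a²-x²)/(6LEI)  [x>a] = -(-12)·(16/3)·(16-12)·(2·16·12-(16/3)²-12²)/(6·16·200000) = 238/84375 m
Load 2 — uniform load w=12 kN/m over full span:
  y_2 = -wx(L³-2Lx²+x³)/(24EI) = -12·12·(16³-2·16·12²+12³)/(24·200000) = -114/3125 m
Load 3 — triangular load w₀=-17 kN/m (0→w₀ over full span):
  y_3 = -w₀x(7L⁴-10L²x²+3x⁴)/(360LEI) = -(-17)·12·(7·16⁴-10·16²·12²+3·12⁴)/(360·16·200000) = 2023/75000 m
Superposition: y = Σ y_i = -4513/675000 m ≈ -0.006686 m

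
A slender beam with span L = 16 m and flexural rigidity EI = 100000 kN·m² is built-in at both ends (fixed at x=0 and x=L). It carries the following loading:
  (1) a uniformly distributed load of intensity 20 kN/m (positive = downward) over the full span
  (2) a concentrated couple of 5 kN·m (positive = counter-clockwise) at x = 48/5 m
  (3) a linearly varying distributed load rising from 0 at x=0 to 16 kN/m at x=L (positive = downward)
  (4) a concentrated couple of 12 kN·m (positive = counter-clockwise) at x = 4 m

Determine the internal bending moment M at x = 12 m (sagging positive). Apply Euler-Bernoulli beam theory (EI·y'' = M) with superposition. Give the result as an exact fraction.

M(12) = 3551/40 kN·m

Load 1 — uniform load w=20 kN/m over full span:
  M_1 = wLx/2 - wL²/12 - wx²/2 = 20·16·12/2 - 20·16²/12 - 20·12²/2 = 160/3 kN·m
Load 2 — applied couple M₀=5 kN·m at a=48/5 m (b=L-a=32/5):
  M_2 = R_Ax - M_A - M₀  [x>a] with R_A=9/20, M_A=8/5 = (9/20)·12 - (8/5) - 5 = -6/5 kN·m
Load 3 — triangular load w₀=16 kN/m (0→w₀ over full span):
  M_3 = 3w₀Lx/20 - w₀L²/30 - w₀x³/(6L) = 3·16·16·12/20 - 16·16²/30 - 16·12³/(6·16) = 544/15 kN·m
Load 4 — applied couple M₀=12 kN·m at a=4 m (b=L-a=12):
  M_4 = R_Ax - M_A - M₀  [x>a] with R_A=27/32, M_A=-9/4 = (27/32)·12 - (-9/4) - 12 = 3/8 kN·m
Superposition: M = Σ M_i = 3551/40 kN·m ≈ 88.775000 kN·m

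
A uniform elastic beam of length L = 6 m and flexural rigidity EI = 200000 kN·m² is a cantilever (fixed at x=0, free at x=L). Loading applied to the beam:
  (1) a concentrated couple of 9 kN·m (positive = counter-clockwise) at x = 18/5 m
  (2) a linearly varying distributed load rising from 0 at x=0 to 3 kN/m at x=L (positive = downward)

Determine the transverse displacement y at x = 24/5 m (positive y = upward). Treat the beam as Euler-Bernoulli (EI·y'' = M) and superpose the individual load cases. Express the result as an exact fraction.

y(24/5) = -1267569/1562500000 m

Load 1 — applied couple M₀=9 kN·m at a=18/5 m (b=L-a=12/5):
  y_1 = M₀a(2x-a)/(2EI)  [x>a] = 9·(18/5)·(2·(24/5)-(18/5))/(2·200000) = 243/500000 m
Load 2 — triangular load w₀=3 kN/m (0→w₀ over full span):
  y_2 = (w₀Lx³/12-w₀L²x²/6-w₀x⁵/(120L))/EI = (3·6·(24/5)³/12-3·6²·(24/5)²/6-3·(24/5)⁵/(120·6))/200000 = -63342/48828125 m
Superposition: y = Σ y_i = -1267569/1562500000 m ≈ -0.000811 m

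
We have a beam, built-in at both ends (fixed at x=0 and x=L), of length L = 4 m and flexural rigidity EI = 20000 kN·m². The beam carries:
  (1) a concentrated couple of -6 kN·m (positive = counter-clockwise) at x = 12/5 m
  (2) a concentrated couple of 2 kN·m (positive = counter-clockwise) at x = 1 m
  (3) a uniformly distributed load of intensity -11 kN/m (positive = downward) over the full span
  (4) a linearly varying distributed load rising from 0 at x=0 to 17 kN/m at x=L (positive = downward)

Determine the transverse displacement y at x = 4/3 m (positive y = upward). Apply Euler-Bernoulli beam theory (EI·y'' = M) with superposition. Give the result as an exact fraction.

Load 1 — applied couple M₀=-6 kN·m at a=12/5 m (b=L-a=8/5):
  y_1 = (R_Ax³/6 - M_Ax²/2)/EI  [x≤a] with R_A=-54/25, M_A=-48/25 = ((-54/25)·(4/3)³/6 - (-48/25)·(4/3)²/2)/20000 = 2/46875 m
Load 2 — applied couple M₀=2 kN·m at a=1 m (b=L-a=3):
  y_2 = (R_Ax³/6 - M_Ax²/2 - M₀(x-a)²/2)/EI  [x>a] with R_A=9/16, M_A=-3/8 = ((9/16)·(4/3)³/6 - (-3/8)·(4/3)²/2 - 2·((4/3)-1)²/2)/20000 = 1/45000 m
Load 3 — uniform load w=-11 kN/m over full span:
  y_3 = -wx²(L-x)²/(24EI) = -(-11)·(4/3)²·(4-(4/3))²/(24·20000) = 44/151875 m
Load 4 — triangular load w₀=17 kN/m (0→w₀ over full span):
  y_4 = -w₀x²(L-x)²(x+2L)/(120LEI) = -17·(4/3)²·(4-(4/3))²·((4/3)+2·4)/(120·4·20000) = -476/2278125 m
Superposition: y = Σ y_i = 13273/91125000 m ≈ 0.000146 m

y(4/3) = 13273/91125000 m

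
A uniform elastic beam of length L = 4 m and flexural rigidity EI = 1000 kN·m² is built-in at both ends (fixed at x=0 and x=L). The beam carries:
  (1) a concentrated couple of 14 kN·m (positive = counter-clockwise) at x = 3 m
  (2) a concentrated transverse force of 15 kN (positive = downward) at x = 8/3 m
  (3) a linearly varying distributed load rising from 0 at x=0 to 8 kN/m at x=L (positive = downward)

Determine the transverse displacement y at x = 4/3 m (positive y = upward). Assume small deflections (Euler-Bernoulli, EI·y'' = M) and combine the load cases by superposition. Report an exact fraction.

y(4/3) = -24473/3645000 m

Load 1 — applied couple M₀=14 kN·m at a=3 m (b=L-a=1):
  y_1 = (R_Ax³/6 - M_Ax²/2)/EI  [x≤a] with R_A=63/16, M_A=35/8 = ((63/16)·(4/3)³/6 - (35/8)·(4/3)²/2)/1000 = -7/3000 m
Load 2 — point force P=15 kN at a=8/3 m (b=L-a=4/3):
  y_2 = -Pb²x²(3aL-(3a+b)x)/(6L³EI)  [x≤a] = -15·(4/3)²·(4/3)²·(3·(8/3)·4-(3·(8/3)+(4/3))·(4/3))/(6·4³·1000) = -44/18225 m
Load 3 — triangular load w₀=8 kN/m (0→w₀ over full span):
  y_3 = -w₀x²(L-x)²(x+2L)/(120LEI) = -8·(4/3)²·(4-(4/3))²·((4/3)+2·4)/(120·4·1000) = -896/455625 m
Superposition: y = Σ y_i = -24473/3645000 m ≈ -0.006714 m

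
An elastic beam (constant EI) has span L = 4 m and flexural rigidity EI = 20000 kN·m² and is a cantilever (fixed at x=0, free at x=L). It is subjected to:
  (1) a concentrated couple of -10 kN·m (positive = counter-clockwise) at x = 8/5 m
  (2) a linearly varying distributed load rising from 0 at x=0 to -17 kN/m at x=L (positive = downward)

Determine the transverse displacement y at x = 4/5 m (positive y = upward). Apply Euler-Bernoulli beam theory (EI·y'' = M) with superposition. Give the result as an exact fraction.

Load 1 — applied couple M₀=-10 kN·m at a=8/5 m (b=L-a=12/5):
  y_1 = M₀x²/(2EI)  [x≤a] = (-10)·(4/5)²/(2·20000) = -1/6250 m
Load 2 — triangular load w₀=-17 kN/m (0→w₀ over full span):
  y_2 = (w₀Lx³/12-w₀L²x²/6-w₀x⁵/(120L))/EI = ((-17)·4·(4/5)³/12-(-17)·4²·(4/5)²/6-(-17)·(4/5)⁵/(120·4))/20000 = 38267/29296875 m
Superposition: y = Σ y_i = 67159/58593750 m ≈ 0.001146 m

y(4/5) = 67159/58593750 m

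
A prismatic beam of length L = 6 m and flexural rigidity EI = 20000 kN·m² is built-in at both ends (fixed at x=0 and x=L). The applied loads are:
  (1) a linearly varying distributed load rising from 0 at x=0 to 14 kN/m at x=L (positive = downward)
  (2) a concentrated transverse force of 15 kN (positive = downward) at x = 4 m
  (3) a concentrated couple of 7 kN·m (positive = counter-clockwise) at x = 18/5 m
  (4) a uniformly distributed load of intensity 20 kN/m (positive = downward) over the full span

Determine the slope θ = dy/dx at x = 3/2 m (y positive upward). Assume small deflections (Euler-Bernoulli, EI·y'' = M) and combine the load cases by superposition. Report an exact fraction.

Load 1 — triangular load w₀=14 kN/m (0→w₀ over full span):
  θ_1 = -w₀(2x(L-x)(L-2x)(x+2L)+x²(L-x)²)/(120LEI) = -14·(2·(3/2)·(6-(3/2))·(6-2·(3/2))·((3/2)+2·6)+(3/2)²·(6-(3/2))²)/(120·6·20000) = -7371/12800000 rad
Load 2 — point force P=15 kN at a=4 m (b=L-a=2):
  θ_2 = -Pb²x(2aL-(3a+b)x)/(2L³EI)  [x≤a] = -15·2²·(3/2)·(2·4·6-(3·4+2)·(3/2))/(2·6³·20000) = -9/32000 rad
Load 3 — applied couple M₀=7 kN·m at a=18/5 m (b=L-a=12/5):
  θ_3 = (R_Ax²/2 - M_Ax)/EI  [x≤a] with R_A=42/25, M_A=56/25 = ((42/25)·(3/2)²/2 - (56/25)·(3/2))/20000 = -147/2000000 rad
Load 4 — uniform load w=20 kN/m over full span:
  θ_4 = -wx(L-x)(L-2x)/(12EI) = -20·(3/2)·(6-(3/2))·(6-2·(3/2))/(12·20000) = -27/16000 rad
Superposition: θ = Σ θ_i = -167559/64000000 rad ≈ -0.002618 rad

θ(3/2) = -167559/64000000 rad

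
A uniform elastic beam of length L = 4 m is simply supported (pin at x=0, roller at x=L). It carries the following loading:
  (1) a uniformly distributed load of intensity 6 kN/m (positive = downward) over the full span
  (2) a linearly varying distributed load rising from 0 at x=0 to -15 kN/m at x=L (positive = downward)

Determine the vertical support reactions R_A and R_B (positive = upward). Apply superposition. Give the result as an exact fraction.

Load 1 — uniform load w=6 kN/m over full span:
  R_A = wL/2 = 6·4/2 = 12 kN
  R_B = wL/2 = 6·4/2 = 12 kN
Load 2 — triangular load w₀=-15 kN/m (0→w₀ over full span):
  R_A = w₀L/6 = (-15)·4/6 = -10 kN
  R_B = w₀L/3 = (-15)·4/3 = -20 kN
Superposition: R_A = 2 kN, R_B = -8 kN

R_A = 2 kN, R_B = -8 kN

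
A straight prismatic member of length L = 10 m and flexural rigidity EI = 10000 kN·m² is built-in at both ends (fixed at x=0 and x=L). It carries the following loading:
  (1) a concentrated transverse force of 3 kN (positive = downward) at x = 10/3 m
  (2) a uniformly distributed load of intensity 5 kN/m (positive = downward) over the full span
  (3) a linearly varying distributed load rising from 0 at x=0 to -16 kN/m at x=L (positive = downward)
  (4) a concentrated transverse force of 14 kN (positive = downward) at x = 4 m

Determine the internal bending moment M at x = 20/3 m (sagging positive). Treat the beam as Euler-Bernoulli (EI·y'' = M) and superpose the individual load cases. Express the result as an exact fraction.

Load 1 — point force P=3 kN at a=10/3 m (b=L-a=20/3):
  M_1 = Pa²(a+3b)(L-x)/L³ - Pa²b/L²  [x>a] = 3·(10/3)²·((10/3)+3·(20/3))·(10-(20/3))/10³ - 3·(10/3)²·(20/3)/10² = 10/27 kN·m
Load 2 — uniform load w=5 kN/m over full span:
  M_2 = wLx/2 - wL²/12 - wx²/2 = 5·10·(20/3)/2 - 5·10²/12 - 5·(20/3)²/2 = 125/9 kN·m
Load 3 — triangular load w₀=-16 kN/m (0→w₀ over full span):
  M_3 = 3w₀Lx/20 - w₀L²/30 - w₀x³/(6L) = 3·(-16)·10·(20/3)/20 - (-16)·10²/30 - (-16)·(20/3)³/(6·10) = -2240/81 kN·m
Load 4 — point force P=14 kN at a=4 m (b=L-a=6):
  M_4 = Pa²(a+3b)(L-x)/L³ - Pa²b/L²  [x>a] = 14·4²·(4+3·6)·(10-(20/3))/10³ - 14·4²·6/10² = 224/75 kN·m
Superposition: M = Σ M_i = -21077/2025 kN·m ≈ -10.408395 kN·m

M(20/3) = -21077/2025 kN·m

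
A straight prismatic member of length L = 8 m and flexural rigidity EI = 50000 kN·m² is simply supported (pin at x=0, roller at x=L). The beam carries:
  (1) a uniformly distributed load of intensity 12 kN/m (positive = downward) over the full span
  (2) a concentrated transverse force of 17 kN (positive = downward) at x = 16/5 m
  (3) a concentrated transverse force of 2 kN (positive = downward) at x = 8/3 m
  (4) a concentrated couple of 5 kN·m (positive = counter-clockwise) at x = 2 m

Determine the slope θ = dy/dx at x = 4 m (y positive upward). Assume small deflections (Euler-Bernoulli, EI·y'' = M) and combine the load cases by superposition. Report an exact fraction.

Load 1 — uniform load w=12 kN/m over full span:
  θ_1 = -w(L³-6Lx²+4x³)/(24EI) = -12·(8³-6·8·4²+4·4³)/(24·50000) = 0 rad
Load 2 — point force P=17 kN at a=16/5 m (b=L-a=24/5):
  θ_2 = -Pa(2L²-6Lx+3x²+a²)/(6LEI)  [x>a] = -17·(16/5)·(2·8²-6·8·4+3·4²+(16/5)²)/(6·8·50000) = 51/390625 rad
Load 3 — point force P=2 kN at a=8/3 m (b=L-a=16/3):
  θ_3 = -Pa(2L²-6Lx+3x²+a²)/(6LEI)  [x>a] = -2·(8/3)·(2·8²-6·8·4+3·4²+(8/3)²)/(6·8·50000) = 1/50625 rad
Load 4 — applied couple M₀=5 kN·m at a=2 m (b=L-a=6):
  θ_4 = (M₀x²/(2L)-M₀(x-a)+C₁)/EI  [x>a] with C₁=M₀(3b²-L²)/(6L)=55/12 = (5·4²/(2·8)-5·(4-2)+(55/12))/50000 = -1/120000 rad
Superposition: θ = Σ θ_i = 287509/2025000000 rad ≈ 0.000142 rad

θ(4) = 287509/2025000000 rad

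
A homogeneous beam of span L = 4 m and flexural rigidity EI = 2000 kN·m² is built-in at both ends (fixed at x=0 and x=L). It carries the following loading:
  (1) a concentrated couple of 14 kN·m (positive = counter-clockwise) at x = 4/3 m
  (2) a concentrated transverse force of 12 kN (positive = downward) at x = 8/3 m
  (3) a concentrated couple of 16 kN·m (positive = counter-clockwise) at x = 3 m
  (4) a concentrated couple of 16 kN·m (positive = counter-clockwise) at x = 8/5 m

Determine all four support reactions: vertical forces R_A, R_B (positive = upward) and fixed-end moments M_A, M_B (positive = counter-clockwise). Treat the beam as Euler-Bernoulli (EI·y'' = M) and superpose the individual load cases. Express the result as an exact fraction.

R_A = 8117/450 kN, M_A = 2357/225 kN·m, R_B = -2717/450 kN, M_B = -73/225 kN·m

Load 1 — applied couple M₀=14 kN·m at a=4/3 m (b=L-a=8/3):
  R_A = 6M₀ab/L³ = 6·14·(4/3)·(8/3)/4³ = 14/3 kN
  M_A = M₀b(2a-b)/L² = 14·(8/3)·(2·(4/3)-(8/3))/4² = 0 kN·m
  R_B = -6M₀ab/L³ = -6·14·(4/3)·(8/3)/4³ = -14/3 kN
  M_B = M₀a(2b-a)/L² = 14·(4/3)·(2·(8/3)-(4/3))/4² = 14/3 kN·m
Load 2 — point force P=12 kN at a=8/3 m (b=L-a=4/3):
  R_A = Pb²(3a+b)/L³ = 12·(4/3)²·(3·(8/3)+(4/3))/4³ = 28/9 kN
  M_A = Pab²/L² = 12·(8/3)·(4/3)²/4² = 32/9 kN·m
  R_B = Pa²(a+3b)/L³ = 12·(8/3)²·((8/3)+3·(4/3))/4³ = 80/9 kN
  M_B = -Pa²b/L² = -12·(8/3)²·(4/3)/4² = -64/9 kN·m
Load 3 — applied couple M₀=16 kN·m at a=3 m (b=L-a=1):
  R_A = 6M₀ab/L³ = 6·16·3·1/4³ = 9/2 kN
  M_A = M₀b(2a-b)/L² = 16·1·(2·3-1)/4² = 5 kN·m
  R_B = -6M₀ab/L³ = -6·16·3·1/4³ = -9/2 kN
  M_B = M₀a(2b-a)/L² = 16·3·(2·1-3)/4² = -3 kN·m
Load 4 — applied couple M₀=16 kN·m at a=8/5 m (b=L-a=12/5):
  R_A = 6M₀ab/L³ = 6·16·(8/5)·(12/5)/4³ = 144/25 kN
  M_A = M₀b(2a-b)/L² = 16·(12/5)·(2·(8/5)-(12/5))/4² = 48/25 kN·m
  R_B = -6M₀ab/L³ = -6·16·(8/5)·(12/5)/4³ = -144/25 kN
  M_B = M₀a(2b-a)/L² = 16·(8/5)·(2·(12/5)-(8/5))/4² = 128/25 kN·m
Superposition: R_A = 8117/450 kN, M_A = 2357/225 kN·m, R_B = -2717/450 kN, M_B = -73/225 kN·m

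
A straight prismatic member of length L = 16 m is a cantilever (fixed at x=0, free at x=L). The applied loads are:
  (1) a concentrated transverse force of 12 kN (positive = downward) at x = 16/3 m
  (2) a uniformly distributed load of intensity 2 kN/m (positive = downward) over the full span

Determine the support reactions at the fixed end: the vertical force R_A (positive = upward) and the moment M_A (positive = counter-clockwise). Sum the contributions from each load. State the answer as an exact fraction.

R_A = 44 kN, M_A = 320 kN·m

Load 1 — point force P=12 kN at a=16/3 m (b=L-a=32/3):
  R_A = P = 12 kN
  M_A = Pa = 12·(16/3) = 64 kN·m
Load 2 — uniform load w=2 kN/m over full span:
  R_A = wL = 2·16 = 32 kN
  M_A = wL²/2 = 2·16²/2 = 256 kN·m
Superposition: R_A = 44 kN, M_A = 320 kN·m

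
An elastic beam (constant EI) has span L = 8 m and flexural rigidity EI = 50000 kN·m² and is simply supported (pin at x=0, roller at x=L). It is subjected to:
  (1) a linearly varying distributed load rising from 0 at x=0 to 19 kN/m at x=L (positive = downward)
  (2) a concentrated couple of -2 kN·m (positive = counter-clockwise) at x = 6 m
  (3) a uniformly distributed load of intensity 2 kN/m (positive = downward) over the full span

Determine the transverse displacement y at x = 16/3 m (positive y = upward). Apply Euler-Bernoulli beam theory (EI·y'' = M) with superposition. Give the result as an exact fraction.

Load 1 — triangular load w₀=19 kN/m (0→w₀ over full span):
  y_1 = -w₀x(7L⁴-10L²x²+3x⁴)/(360LEI) = -19·(16/3)·(7·8⁴-10·8²·(16/3)²+3·(16/3)⁴)/(360·8·50000) = -20672/2278125 m
Load 2 — applied couple M₀=-2 kN·m at a=6 m (b=L-a=2):
  y_2 = (M₀x³/(6L)+C₁x)/EI  [x≤a] with C₁=M₀(3b²-L²)/(6L)=13/6 = ((-2)·(16/3)³/(6·8)+(13/6)·(16/3))/50000 = 53/506250 m
Load 3 — uniform load w=2 kN/m over full span:
  y_3 = -wx(L³-2Lx²+x³)/(24EI) = -2·(16/3)·(8³-2·8·(16/3)²+(16/3)³)/(24·50000) = -1408/759375 m
Superposition: y = Σ y_i = -9863/911250 m ≈ -0.010824 m

y(16/3) = -9863/911250 m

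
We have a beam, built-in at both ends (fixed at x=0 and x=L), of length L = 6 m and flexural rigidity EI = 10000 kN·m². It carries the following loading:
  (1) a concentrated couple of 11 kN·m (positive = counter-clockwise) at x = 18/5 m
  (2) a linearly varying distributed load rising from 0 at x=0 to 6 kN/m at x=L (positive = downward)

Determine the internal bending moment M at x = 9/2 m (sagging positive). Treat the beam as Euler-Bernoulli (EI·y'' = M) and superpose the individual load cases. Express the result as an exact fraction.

Load 1 — applied couple M₀=11 kN·m at a=18/5 m (b=L-a=12/5):
  M_1 = R_Ax - M_A - M₀  [x>a] with R_A=66/25, M_A=88/25 = (66/25)·(9/2) - (88/25) - 11 = -66/25 kN·m
Load 2 — triangular load w₀=6 kN/m (0→w₀ over full span):
  M_2 = 3w₀Lx/20 - w₀L²/30 - w₀x³/(6L) = 3·6·6·(9/2)/20 - 6·6²/30 - 6·(9/2)³/(6·6) = 153/80 kN·m
Superposition: M = Σ M_i = -291/400 kN·m ≈ -0.727500 kN·m

M(9/2) = -291/400 kN·m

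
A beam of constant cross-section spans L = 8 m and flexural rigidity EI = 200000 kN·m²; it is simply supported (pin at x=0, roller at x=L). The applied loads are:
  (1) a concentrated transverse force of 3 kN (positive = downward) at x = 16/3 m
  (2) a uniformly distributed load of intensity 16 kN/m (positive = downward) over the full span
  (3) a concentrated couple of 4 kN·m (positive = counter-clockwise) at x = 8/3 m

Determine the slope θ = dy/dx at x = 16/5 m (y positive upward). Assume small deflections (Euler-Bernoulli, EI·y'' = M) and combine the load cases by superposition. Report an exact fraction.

θ(16/5) = -21767/42187500 rad

Load 1 — point force P=3 kN at a=16/3 m (b=L-a=8/3):
  θ_1 = -Pb(L²-b²-3x²)/(6LEI)  [x≤a] = -3·(8/3)·(8²-(8/3)²-3·(16/5)²)/(6·8·200000) = -46/2109375 rad
Load 2 — uniform load w=16 kN/m over full span:
  θ_2 = -w(L³-6Lx²+4x³)/(24EI) = -16·(8³-6·8·(16/5)²+4·(16/5)³)/(24·200000) = -592/1171875 rad
Load 3 — applied couple M₀=4 kN·m at a=8/3 m (b=L-a=16/3):
  θ_3 = (M₀x²/(2L)-M₀(x-a)+C₁)/EI  [x>a] with C₁=M₀(3b²-L²)/(6L)=16/9 = (4·(16/5)²/(2·8)-4·((16/5)-(8/3))+(16/9))/200000 = 31/2812500 rad
Superposition: θ = Σ θ_i = -21767/42187500 rad ≈ -0.000516 rad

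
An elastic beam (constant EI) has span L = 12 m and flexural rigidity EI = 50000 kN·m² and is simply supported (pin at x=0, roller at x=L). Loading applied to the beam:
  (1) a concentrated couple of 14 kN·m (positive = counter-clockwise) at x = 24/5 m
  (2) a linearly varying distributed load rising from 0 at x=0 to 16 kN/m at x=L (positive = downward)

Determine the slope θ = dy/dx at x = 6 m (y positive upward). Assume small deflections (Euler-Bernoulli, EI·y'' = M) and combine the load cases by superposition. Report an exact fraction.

Load 1 — applied couple M₀=14 kN·m at a=24/5 m (b=L-a=36/5):
  θ_1 = (M₀x²/(2L)-M₀(x-a)+C₁)/EI  [x>a] with C₁=M₀(3b²-L²)/(6L)=56/25 = (14·6²/(2·12)-14·(6-(24/5))+(56/25))/50000 = 161/1250000 rad
Load 2 — triangular load w₀=16 kN/m (0→w₀ over full span):
  θ_2 = -w₀(7L⁴-30L²x²+15x⁴)/(360LEI) = -16·(7·12⁴-30·12²·6²+15·6⁴)/(360·12·50000) = -21/31250 rad
Superposition: θ = Σ θ_i = -679/1250000 rad ≈ -0.000543 rad

θ(6) = -679/1250000 rad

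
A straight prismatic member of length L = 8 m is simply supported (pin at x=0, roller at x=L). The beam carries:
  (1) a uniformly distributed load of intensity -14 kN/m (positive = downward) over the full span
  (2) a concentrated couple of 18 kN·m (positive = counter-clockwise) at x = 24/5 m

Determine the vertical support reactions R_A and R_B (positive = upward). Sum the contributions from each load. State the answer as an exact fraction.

R_A = -215/4 kN, R_B = -233/4 kN

Load 1 — uniform load w=-14 kN/m over full span:
  R_A = wL/2 = (-14)·8/2 = -56 kN
  R_B = wL/2 = (-14)·8/2 = -56 kN
Load 2 — applied couple M₀=18 kN·m at a=24/5 m (b=L-a=16/5):
  R_A = M₀/L = 18/8 = 9/4 kN
  R_B = -M₀/L = -18/8 = -9/4 kN
Superposition: R_A = -215/4 kN, R_B = -233/4 kN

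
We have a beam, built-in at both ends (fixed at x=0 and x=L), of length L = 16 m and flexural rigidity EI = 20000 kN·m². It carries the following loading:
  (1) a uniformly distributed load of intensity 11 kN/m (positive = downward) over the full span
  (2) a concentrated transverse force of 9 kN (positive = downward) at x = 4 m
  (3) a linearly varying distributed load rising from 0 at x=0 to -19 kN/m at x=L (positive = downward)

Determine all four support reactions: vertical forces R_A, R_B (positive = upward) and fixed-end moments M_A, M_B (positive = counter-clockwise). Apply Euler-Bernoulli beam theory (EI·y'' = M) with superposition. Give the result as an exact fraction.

R_A = 7999/160 kN, M_A = 5567/60 kN·m, R_B = -2719/160 kN, M_B = 107/60 kN·m

Load 1 — uniform load w=11 kN/m over full span:
  R_A = wL/2 = 11·16/2 = 88 kN
  M_A = wL²/12 = 11·16²/12 = 704/3 kN·m
  R_B = wL/2 = 11·16/2 = 88 kN
  M_B = -wL²/12 = -11·16²/12 = -704/3 kN·m
Load 2 — point force P=9 kN at a=4 m (b=L-a=12):
  R_A = Pb²(3a+b)/L³ = 9·12²·(3·4+12)/16³ = 243/32 kN
  M_A = Pab²/L² = 9·4·12²/16² = 81/4 kN·m
  R_B = Pa²(a+3b)/L³ = 9·4²·(4+3·12)/16³ = 45/32 kN
  M_B = -Pa²b/L² = -9·4²·12/16² = -27/4 kN·m
Load 3 — triangular load w₀=-19 kN/m (0→w₀ over full span):
  R_A = 3w₀L/20 = 3·(-19)·16/20 = -228/5 kN
  M_A = w₀L²/30 = (-19)·16²/30 = -2432/15 kN·m
  R_B = 7w₀L/20 = 7·(-19)·16/20 = -532/5 kN
  M_B = -w₀L²/20 = -(-19)·16²/20 = 1216/5 kN·m
Superposition: R_A = 7999/160 kN, M_A = 5567/60 kN·m, R_B = -2719/160 kN, M_B = 107/60 kN·m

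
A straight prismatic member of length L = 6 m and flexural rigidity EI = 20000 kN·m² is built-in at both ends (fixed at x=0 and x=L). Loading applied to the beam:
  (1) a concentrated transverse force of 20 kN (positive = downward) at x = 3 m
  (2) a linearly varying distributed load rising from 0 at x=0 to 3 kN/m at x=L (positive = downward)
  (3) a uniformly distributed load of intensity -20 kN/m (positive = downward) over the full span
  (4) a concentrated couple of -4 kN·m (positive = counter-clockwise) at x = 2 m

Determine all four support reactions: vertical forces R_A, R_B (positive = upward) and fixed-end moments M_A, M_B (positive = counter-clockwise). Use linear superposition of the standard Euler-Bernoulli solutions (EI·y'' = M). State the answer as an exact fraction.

Load 1 — point force P=20 kN at a=3 m (b=L-a=3):
  R_A = Pb²(3a+b)/L³ = 20·3²·(3·3+3)/6³ = 10 kN
  M_A = Pab²/L² = 20·3·3²/6² = 15 kN·m
  R_B = Pa²(a+3b)/L³ = 20·3²·(3+3·3)/6³ = 10 kN
  M_B = -Pa²b/L² = -20·3²·3/6² = -15 kN·m
Load 2 — triangular load w₀=3 kN/m (0→w₀ over full span):
  R_A = 3w₀L/20 = 3·3·6/20 = 27/10 kN
  M_A = w₀L²/30 = 3·6²/30 = 18/5 kN·m
  R_B = 7w₀L/20 = 7·3·6/20 = 63/10 kN
  M_B = -w₀L²/20 = -3·6²/20 = -27/5 kN·m
Load 3 — uniform load w=-20 kN/m over full span:
  R_A = wL/2 = (-20)·6/2 = -60 kN
  M_A = wL²/12 = (-20)·6²/12 = -60 kN·m
  R_B = wL/2 = (-20)·6/2 = -60 kN
  M_B = -wL²/12 = -(-20)·6²/12 = 60 kN·m
Load 4 — applied couple M₀=-4 kN·m at a=2 m (b=L-a=4):
  R_A = 6M₀ab/L³ = 6·(-4)·2·4/6³ = -8/9 kN
  M_A = M₀b(2a-b)/L² = (-4)·4·(2·2-4)/6² = 0 kN·m
  R_B = -6M₀ab/L³ = -6·(-4)·2·4/6³ = 8/9 kN
  M_B = M₀a(2b-a)/L² = (-4)·2·(2·4-2)/6² = -4/3 kN·m
Superposition: R_A = -4337/90 kN, M_A = -207/5 kN·m, R_B = -3853/90 kN, M_B = 574/15 kN·m

R_A = -4337/90 kN, M_A = -207/5 kN·m, R_B = -3853/90 kN, M_B = 574/15 kN·m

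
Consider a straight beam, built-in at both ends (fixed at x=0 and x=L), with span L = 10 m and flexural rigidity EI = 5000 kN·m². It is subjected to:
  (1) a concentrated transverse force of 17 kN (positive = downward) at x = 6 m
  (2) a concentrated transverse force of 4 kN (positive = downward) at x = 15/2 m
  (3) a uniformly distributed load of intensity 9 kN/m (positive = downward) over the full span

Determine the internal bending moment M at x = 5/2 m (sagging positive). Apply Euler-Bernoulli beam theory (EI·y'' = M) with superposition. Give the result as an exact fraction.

M(5/2) = 3081/400 kN·m

Load 1 — point force P=17 kN at a=6 m (b=L-a=4):
  M_1 = Pb²(3a+b)x/L³ - Pab²/L²  [x≤a] = 17·4²·(3·6+4)·(5/2)/10³ - 17·6·4²/10² = -34/25 kN·m
Load 2 — point force P=4 kN at a=15/2 m (b=L-a=5/2):
  M_2 = Pb²(3a+b)x/L³ - Pab²/L²  [x≤a] = 4·(5/2)²·(3·(15/2)+(5/2))·(5/2)/10³ - 4·(15/2)·(5/2)²/10² = -5/16 kN·m
Load 3 — uniform load w=9 kN/m over full span:
  M_3 = wLx/2 - wL²/12 - wx²/2 = 9·10·(5/2)/2 - 9·10²/12 - 9·(5/2)²/2 = 75/8 kN·m
Superposition: M = Σ M_i = 3081/400 kN·m ≈ 7.702500 kN·m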